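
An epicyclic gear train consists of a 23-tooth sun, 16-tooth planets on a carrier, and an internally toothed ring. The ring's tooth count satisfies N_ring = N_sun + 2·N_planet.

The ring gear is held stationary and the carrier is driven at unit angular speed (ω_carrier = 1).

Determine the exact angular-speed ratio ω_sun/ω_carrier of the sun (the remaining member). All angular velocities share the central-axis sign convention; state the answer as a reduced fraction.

N_ring = 23 + 2·16 = 55
23(ω_s−ω_c) = −55(ω_r−ω_c),  ω_r=0, ω_c=1
ω_s = 1 − (55/23)(0−1) = 78/23
ω_s/ω_c = 78/23

78/23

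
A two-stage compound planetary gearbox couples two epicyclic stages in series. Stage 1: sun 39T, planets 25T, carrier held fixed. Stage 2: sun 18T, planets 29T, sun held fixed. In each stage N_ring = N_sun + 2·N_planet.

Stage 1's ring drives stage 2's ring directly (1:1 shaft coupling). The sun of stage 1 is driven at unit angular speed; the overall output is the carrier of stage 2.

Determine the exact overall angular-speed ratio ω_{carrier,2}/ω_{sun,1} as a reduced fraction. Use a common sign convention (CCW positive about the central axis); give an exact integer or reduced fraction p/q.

-1482/4183

Stage 1: N_ring = 39 + 2·25 = 89
Stage 1: 39(ω_s−ω_c) = −89(ω_r−ω_c),  ω_c=0, ω_s=1
Stage 1: ω_r = 0 − (39/89)(1−0) = -39/89
  ⇒ ω_r¹/ω_s¹ = -39/89
Stage 2: N_ring = 18 + 2·29 = 76
Stage 2: 18(ω_s−ω_c) = −76(ω_r−ω_c),  ω_s=0, ω_r=1
Stage 2: 18(0−ω_c) = −76(1−ω_c)  ⇒  94ω_c = 76  ⇒  ω_c = 38/47
  ⇒ ω_c²/ω_r² = 38/47
Coupling ω_r² = ω_r¹ ⇒ overall = -39/89 × 38/47 = -1482/4183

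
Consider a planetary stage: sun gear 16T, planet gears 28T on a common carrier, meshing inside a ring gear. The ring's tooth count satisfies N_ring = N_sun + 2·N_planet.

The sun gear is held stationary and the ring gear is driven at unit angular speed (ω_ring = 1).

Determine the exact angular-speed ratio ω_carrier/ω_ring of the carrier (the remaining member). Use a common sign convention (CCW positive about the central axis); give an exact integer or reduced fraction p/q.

N_ring = 16 + 2·28 = 72
16(ω_s−ω_c) = −72(ω_r−ω_c),  ω_s=0, ω_r=1
16(0−ω_c) = −72(1−ω_c)  ⇒  88ω_c = 72  ⇒  ω_c = 9/11
ω_c/ω_r = 9/11

9/11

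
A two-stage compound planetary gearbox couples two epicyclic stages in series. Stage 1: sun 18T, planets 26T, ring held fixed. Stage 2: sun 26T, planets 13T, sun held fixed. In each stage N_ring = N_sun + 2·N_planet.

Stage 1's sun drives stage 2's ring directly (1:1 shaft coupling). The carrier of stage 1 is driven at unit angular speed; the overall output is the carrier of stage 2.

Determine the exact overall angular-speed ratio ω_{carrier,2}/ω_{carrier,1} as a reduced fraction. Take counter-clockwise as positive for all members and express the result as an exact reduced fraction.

Stage 1: N_ring = 18 + 2·26 = 70
Stage 1: 18(ω_s−ω_c) = −70(ω_r−ω_c),  ω_r=0, ω_c=1
Stage 1: ω_s = 1 − (70/18)(0−1) = 44/9
  ⇒ ω_s¹/ω_c¹ = 44/9
Stage 2: N_ring = 26 + 2·13 = 52
Stage 2: 26(ω_s−ω_c) = −52(ω_r−ω_c),  ω_s=0, ω_r=1
Stage 2: 26(0−ω_c) = −52(1−ω_c)  ⇒  78ω_c = 52  ⇒  ω_c = 2/3
  ⇒ ω_c²/ω_r² = 2/3
Coupling ω_r² = ω_s¹ ⇒ overall = 44/9 × 2/3 = 88/27

88/27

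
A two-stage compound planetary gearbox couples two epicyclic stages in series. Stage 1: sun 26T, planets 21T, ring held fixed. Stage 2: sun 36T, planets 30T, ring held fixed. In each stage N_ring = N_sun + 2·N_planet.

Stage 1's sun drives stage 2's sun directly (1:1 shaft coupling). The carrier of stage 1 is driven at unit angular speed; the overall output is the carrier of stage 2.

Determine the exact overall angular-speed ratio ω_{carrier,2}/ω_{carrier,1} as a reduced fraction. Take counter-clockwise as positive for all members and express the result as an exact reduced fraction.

Stage 1: N_ring = 26 + 2·21 = 68
Stage 1: 26(ω_s−ω_c) = −68(ω_r−ω_c),  ω_r=0, ω_c=1
Stage 1: ω_s = 1 − (68/26)(0−1) = 47/13
  ⇒ ω_s¹/ω_c¹ = 47/13
Stage 2: N_ring = 36 + 2·30 = 96
Stage 2: 36(ω_s−ω_c) = −96(ω_r−ω_c),  ω_r=0, ω_s=1
Stage 2: 36(1−ω_c) = −96(0−ω_c)  ⇒  132ω_c = 36  ⇒  ω_c = 3/11
  ⇒ ω_c²/ω_s² = 3/11
Coupling ω_s² = ω_s¹ ⇒ overall = 47/13 × 3/11 = 141/143

141/143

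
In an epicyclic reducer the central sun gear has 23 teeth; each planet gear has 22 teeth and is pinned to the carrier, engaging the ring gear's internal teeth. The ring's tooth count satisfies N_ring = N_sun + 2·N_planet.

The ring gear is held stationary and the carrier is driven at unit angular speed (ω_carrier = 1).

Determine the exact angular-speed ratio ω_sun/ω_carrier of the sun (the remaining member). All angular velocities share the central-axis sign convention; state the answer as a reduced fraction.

N_ring = 23 + 2·22 = 67
23(ω_s−ω_c) = −67(ω_r−ω_c),  ω_r=0, ω_c=1
ω_s = 1 − (67/23)(0−1) = 90/23
ω_s/ω_c = 90/23

90/23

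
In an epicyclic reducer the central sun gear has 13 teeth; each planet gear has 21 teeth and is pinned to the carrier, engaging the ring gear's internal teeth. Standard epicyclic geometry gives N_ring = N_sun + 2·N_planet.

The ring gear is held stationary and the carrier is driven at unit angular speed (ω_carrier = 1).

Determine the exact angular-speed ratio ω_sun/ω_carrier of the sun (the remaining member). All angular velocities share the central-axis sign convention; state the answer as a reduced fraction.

68/13

N_ring = 13 + 2·21 = 55
13(ω_s−ω_c) = −55(ω_r−ω_c),  ω_r=0, ω_c=1
ω_s = 1 − (55/13)(0−1) = 68/13
ω_s/ω_c = 68/13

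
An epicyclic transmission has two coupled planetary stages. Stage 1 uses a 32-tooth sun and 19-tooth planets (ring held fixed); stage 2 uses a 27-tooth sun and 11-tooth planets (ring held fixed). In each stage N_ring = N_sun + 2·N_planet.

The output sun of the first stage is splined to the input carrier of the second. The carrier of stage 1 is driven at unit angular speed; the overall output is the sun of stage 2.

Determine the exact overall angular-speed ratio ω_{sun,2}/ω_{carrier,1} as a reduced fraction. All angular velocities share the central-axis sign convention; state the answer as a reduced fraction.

323/36

Stage 1: N_ring = 32 + 2·19 = 70
Stage 1: 32(ω_s−ω_c) = −70(ω_r−ω_c),  ω_r=0, ω_c=1
Stage 1: ω_s = 1 − (70/32)(0−1) = 51/16
  ⇒ ω_s¹/ω_c¹ = 51/16
Stage 2: N_ring = 27 + 2·11 = 49
Stage 2: 27(ω_s−ω_c) = −49(ω_r−ω_c),  ω_r=0, ω_c=1
Stage 2: ω_s = 1 − (49/27)(0−1) = 76/27
  ⇒ ω_s²/ω_c² = 76/27
Coupling ω_c² = ω_s¹ ⇒ overall = 51/16 × 76/27 = 323/36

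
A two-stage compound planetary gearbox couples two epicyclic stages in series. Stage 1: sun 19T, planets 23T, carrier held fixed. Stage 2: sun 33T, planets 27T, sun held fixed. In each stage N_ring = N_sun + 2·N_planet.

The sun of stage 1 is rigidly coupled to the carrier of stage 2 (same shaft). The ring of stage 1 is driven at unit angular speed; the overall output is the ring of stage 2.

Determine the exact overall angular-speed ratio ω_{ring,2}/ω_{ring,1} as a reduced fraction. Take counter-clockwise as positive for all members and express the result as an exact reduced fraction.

Stage 1: N_ring = 19 + 2·23 = 65
Stage 1: 19(ω_s−ω_c) = −65(ω_r−ω_c),  ω_c=0, ω_r=1
Stage 1: ω_s = 0 − (65/19)(1−0) = -65/19
  ⇒ ω_s¹/ω_r¹ = -65/19
Stage 2: N_ring = 33 + 2·27 = 87
Stage 2: 33(ω_s−ω_c) = −87(ω_r−ω_c),  ω_s=0, ω_c=1
Stage 2: ω_r = 1 − (33/87)(0−1) = 40/29
  ⇒ ω_r²/ω_c² = 40/29
Coupling ω_c² = ω_s¹ ⇒ overall = -65/19 × 40/29 = -2600/551

-2600/551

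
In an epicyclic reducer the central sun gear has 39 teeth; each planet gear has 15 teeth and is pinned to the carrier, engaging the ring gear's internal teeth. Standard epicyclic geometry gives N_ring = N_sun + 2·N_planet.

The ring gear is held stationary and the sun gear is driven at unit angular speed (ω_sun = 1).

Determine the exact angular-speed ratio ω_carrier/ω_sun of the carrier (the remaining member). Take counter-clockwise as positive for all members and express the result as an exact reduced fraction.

N_ring = 39 + 2·15 = 69
39(ω_s−ω_c) = −69(ω_r−ω_c),  ω_r=0, ω_s=1
39(1−ω_c) = −69(0−ω_c)  ⇒  108ω_c = 39  ⇒  ω_c = 13/36
ω_c/ω_s = 13/36

13/36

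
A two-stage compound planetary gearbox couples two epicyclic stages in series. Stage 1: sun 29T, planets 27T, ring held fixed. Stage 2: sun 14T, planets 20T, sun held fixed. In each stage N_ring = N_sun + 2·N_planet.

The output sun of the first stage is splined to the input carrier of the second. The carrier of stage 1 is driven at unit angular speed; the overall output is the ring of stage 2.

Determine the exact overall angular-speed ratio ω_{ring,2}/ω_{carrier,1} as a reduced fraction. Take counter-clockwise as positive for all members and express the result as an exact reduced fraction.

Stage 1: N_ring = 29 + 2·27 = 83
Stage 1: 29(ω_s−ω_c) = −83(ω_r−ω_c),  ω_r=0, ω_c=1
Stage 1: ω_s = 1 − (83/29)(0−1) = 112/29
  ⇒ ω_s¹/ω_c¹ = 112/29
Stage 2: N_ring = 14 + 2·20 = 54
Stage 2: 14(ω_s−ω_c) = −54(ω_r−ω_c),  ω_s=0, ω_c=1
Stage 2: ω_r = 1 − (14/54)(0−1) = 34/27
  ⇒ ω_r²/ω_c² = 34/27
Coupling ω_c² = ω_s¹ ⇒ overall = 112/29 × 34/27 = 3808/783

3808/783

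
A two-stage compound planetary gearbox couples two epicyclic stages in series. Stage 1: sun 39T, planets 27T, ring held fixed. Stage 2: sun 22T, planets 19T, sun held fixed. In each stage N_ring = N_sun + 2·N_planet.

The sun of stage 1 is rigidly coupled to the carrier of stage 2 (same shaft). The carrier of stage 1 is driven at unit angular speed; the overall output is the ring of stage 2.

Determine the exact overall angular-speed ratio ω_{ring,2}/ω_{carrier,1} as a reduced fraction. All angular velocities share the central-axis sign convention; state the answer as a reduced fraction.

902/195

Stage 1: N_ring = 39 + 2·27 = 93
Stage 1: 39(ω_s−ω_c) = −93(ω_r−ω_c),  ω_r=0, ω_c=1
Stage 1: ω_s = 1 − (93/39)(0−1) = 44/13
  ⇒ ω_s¹/ω_c¹ = 44/13
Stage 2: N_ring = 22 + 2·19 = 60
Stage 2: 22(ω_s−ω_c) = −60(ω_r−ω_c),  ω_s=0, ω_c=1
Stage 2: ω_r = 1 − (22/60)(0−1) = 41/30
  ⇒ ω_r²/ω_c² = 41/30
Coupling ω_c² = ω_s¹ ⇒ overall = 44/13 × 41/30 = 902/195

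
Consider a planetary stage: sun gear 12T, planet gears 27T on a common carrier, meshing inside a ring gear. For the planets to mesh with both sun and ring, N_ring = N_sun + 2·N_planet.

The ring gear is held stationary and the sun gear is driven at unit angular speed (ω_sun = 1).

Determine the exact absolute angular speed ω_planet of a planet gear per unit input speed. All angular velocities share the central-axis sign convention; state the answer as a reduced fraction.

-2/9

N_ring = 12 + 2·27 = 66
12(ω_s−ω_c) = −66(ω_r−ω_c),  ω_r=0, ω_s=1
12(1−ω_c) = −66(0−ω_c)  ⇒  78ω_c = 12  ⇒  ω_c = 2/13
sun–planet: 12·(1−2/13) = −27·(ω_p−ω_c)  ⇒  ω_p−ω_c = −(12/27)·(11/13) = -44/117
ω_p = 2/13 − 44/117 = -2/9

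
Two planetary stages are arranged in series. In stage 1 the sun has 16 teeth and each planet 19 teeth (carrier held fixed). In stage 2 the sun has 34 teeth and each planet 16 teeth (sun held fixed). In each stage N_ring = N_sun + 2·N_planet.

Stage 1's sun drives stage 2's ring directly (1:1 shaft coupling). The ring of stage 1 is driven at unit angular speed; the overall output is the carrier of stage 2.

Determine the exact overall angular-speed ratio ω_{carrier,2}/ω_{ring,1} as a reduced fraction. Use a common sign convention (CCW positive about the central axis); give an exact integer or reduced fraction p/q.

Stage 1: N_ring = 16 + 2·19 = 54
Stage 1: 16(ω_s−ω_c) = −54(ω_r−ω_c),  ω_c=0, ω_r=1
Stage 1: ω_s = 0 − (54/16)(1−0) = -27/8
  ⇒ ω_s¹/ω_r¹ = -27/8
Stage 2: N_ring = 34 + 2·16 = 66
Stage 2: 34(ω_s−ω_c) = −66(ω_r−ω_c),  ω_s=0, ω_r=1
Stage 2: 34(0−ω_c) = −66(1−ω_c)  ⇒  100ω_c = 66  ⇒  ω_c = 33/50
  ⇒ ω_c²/ω_r² = 33/50
Coupling ω_r² = ω_s¹ ⇒ overall = -27/8 × 33/50 = -891/400

-891/400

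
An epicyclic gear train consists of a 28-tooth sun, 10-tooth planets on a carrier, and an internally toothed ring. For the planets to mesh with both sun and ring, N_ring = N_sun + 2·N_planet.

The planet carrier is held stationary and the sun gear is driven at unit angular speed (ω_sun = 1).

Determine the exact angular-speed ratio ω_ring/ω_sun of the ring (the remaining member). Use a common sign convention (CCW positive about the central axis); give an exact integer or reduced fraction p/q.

-7/12

N_ring = 28 + 2·10 = 48
28(ω_s−ω_c) = −48(ω_r−ω_c),  ω_c=0, ω_s=1
ω_r = 0 − (28/48)(1−0) = -7/12
ω_r/ω_s = -7/12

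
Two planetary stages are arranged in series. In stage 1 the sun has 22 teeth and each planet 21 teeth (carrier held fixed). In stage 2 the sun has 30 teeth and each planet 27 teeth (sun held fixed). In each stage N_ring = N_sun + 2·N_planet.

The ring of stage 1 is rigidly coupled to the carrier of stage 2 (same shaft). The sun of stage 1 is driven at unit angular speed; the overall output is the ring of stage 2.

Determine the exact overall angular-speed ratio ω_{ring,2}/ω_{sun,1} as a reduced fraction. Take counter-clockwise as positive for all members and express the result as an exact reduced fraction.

Stage 1: N_ring = 22 + 2·21 = 64
Stage 1: 22(ω_s−ω_c) = −64(ω_r−ω_c),  ω_c=0, ω_s=1
Stage 1: ω_r = 0 − (22/64)(1−0) = -11/32
  ⇒ ω_r¹/ω_s¹ = -11/32
Stage 2: N_ring = 30 + 2·27 = 84
Stage 2: 30(ω_s−ω_c) = −84(ω_r−ω_c),  ω_s=0, ω_c=1
Stage 2: ω_r = 1 − (30/84)(0−1) = 19/14
  ⇒ ω_r²/ω_c² = 19/14
Coupling ω_c² = ω_r¹ ⇒ overall = -11/32 × 19/14 = -209/448

-209/448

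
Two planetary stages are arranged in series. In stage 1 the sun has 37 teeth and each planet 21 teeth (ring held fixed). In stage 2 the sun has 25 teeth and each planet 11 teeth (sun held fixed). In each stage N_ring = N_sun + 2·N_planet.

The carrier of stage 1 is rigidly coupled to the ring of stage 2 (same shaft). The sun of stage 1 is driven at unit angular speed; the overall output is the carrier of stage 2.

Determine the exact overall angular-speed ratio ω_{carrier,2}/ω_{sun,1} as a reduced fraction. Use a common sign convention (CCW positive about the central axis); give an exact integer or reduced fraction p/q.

1739/8352

Stage 1: N_ring = 37 + 2·21 = 79
Stage 1: 37(ω_s−ω_c) = −79(ω_r−ω_c),  ω_r=0, ω_s=1
Stage 1: 37(1−ω_c) = −79(0−ω_c)  ⇒  116ω_c = 37  ⇒  ω_c = 37/116
  ⇒ ω_c¹/ω_s¹ = 37/116
Stage 2: N_ring = 25 + 2·11 = 47
Stage 2: 25(ω_s−ω_c) = −47(ω_r−ω_c),  ω_s=0, ω_r=1
Stage 2: 25(0−ω_c) = −47(1−ω_c)  ⇒  72ω_c = 47  ⇒  ω_c = 47/72
  ⇒ ω_c²/ω_r² = 47/72
Coupling ω_r² = ω_c¹ ⇒ overall = 37/116 × 47/72 = 1739/8352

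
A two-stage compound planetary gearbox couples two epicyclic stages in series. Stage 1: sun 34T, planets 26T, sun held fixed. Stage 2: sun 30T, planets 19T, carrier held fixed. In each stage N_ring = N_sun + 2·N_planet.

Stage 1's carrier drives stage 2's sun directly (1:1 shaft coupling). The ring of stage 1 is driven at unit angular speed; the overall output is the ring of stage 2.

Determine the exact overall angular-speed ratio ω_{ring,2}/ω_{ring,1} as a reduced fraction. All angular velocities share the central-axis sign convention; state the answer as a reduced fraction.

-43/136

Stage 1: N_ring = 34 + 2·26 = 86
Stage 1: 34(ω_s−ω_c) = −86(ω_r−ω_c),  ω_s=0, ω_r=1
Stage 1: 34(0−ω_c) = −86(1−ω_c)  ⇒  120ω_c = 86  ⇒  ω_c = 43/60
  ⇒ ω_c¹/ω_r¹ = 43/60
Stage 2: N_ring = 30 + 2·19 = 68
Stage 2: 30(ω_s−ω_c) = −68(ω_r−ω_c),  ω_c=0, ω_s=1
Stage 2: ω_r = 0 − (30/68)(1−0) = -15/34
  ⇒ ω_r²/ω_s² = -15/34
Coupling ω_s² = ω_c¹ ⇒ overall = 43/60 × -15/34 = -43/136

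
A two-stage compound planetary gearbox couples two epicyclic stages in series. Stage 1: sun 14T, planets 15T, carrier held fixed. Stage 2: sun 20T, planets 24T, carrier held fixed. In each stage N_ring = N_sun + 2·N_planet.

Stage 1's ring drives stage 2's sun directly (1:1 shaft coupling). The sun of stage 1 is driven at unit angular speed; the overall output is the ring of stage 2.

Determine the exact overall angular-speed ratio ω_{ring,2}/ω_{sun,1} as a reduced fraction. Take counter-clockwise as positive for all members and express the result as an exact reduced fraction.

Stage 1: N_ring = 14 + 2·15 = 44
Stage 1: 14(ω_s−ω_c) = −44(ω_r−ω_c),  ω_c=0, ω_s=1
Stage 1: ω_r = 0 − (14/44)(1−0) = -7/22
  ⇒ ω_r¹/ω_s¹ = -7/22
Stage 2: N_ring = 20 + 2·24 = 68
Stage 2: 20(ω_s−ω_c) = −68(ω_r−ω_c),  ω_c=0, ω_s=1
Stage 2: ω_r = 0 − (20/68)(1−0) = -5/17
  ⇒ ω_r²/ω_s² = -5/17
Coupling ω_s² = ω_r¹ ⇒ overall = -7/22 × -5/17 = 35/374

35/374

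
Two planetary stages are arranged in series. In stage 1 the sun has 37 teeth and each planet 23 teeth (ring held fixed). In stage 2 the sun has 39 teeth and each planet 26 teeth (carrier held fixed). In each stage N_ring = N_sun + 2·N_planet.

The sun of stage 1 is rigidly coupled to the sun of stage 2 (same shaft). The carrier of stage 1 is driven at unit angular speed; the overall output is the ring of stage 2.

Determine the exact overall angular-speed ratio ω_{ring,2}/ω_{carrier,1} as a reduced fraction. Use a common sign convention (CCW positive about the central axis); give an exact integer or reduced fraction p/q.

Stage 1: N_ring = 37 + 2·23 = 83
Stage 1: 37(ω_s−ω_c) = −83(ω_r−ω_c),  ω_r=0, ω_c=1
Stage 1: ω_s = 1 − (83/37)(0−1) = 120/37
  ⇒ ω_s¹/ω_c¹ = 120/37
Stage 2: N_ring = 39 + 2·26 = 91
Stage 2: 39(ω_s−ω_c) = −91(ω_r−ω_c),  ω_c=0, ω_s=1
Stage 2: ω_r = 0 − (39/91)(1−0) = -3/7
  ⇒ ω_r²/ω_s² = -3/7
Coupling ω_s² = ω_s¹ ⇒ overall = 120/37 × -3/7 = -360/259

-360/259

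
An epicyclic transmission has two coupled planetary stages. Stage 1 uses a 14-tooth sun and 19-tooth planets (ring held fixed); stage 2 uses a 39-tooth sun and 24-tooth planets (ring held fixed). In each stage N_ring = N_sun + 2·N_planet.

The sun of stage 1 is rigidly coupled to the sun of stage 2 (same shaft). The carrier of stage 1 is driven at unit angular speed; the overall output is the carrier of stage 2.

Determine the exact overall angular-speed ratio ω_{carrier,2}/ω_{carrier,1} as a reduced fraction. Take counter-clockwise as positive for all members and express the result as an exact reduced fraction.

143/98

Stage 1: N_ring = 14 + 2·19 = 52
Stage 1: 14(ω_s−ω_c) = −52(ω_r−ω_c),  ω_r=0, ω_c=1
Stage 1: ω_s = 1 − (52/14)(0−1) = 33/7
  ⇒ ω_s¹/ω_c¹ = 33/7
Stage 2: N_ring = 39 + 2·24 = 87
Stage 2: 39(ω_s−ω_c) = −87(ω_r−ω_c),  ω_r=0, ω_s=1
Stage 2: 39(1−ω_c) = −87(0−ω_c)  ⇒  126ω_c = 39  ⇒  ω_c = 13/42
  ⇒ ω_c²/ω_s² = 13/42
Coupling ω_s² = ω_s¹ ⇒ overall = 33/7 × 13/42 = 143/98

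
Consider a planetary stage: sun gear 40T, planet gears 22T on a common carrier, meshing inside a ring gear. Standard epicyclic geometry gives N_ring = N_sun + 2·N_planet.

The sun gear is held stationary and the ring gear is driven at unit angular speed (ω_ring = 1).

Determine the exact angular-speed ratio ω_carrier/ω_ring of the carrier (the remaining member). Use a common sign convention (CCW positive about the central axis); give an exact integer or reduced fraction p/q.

21/31

N_ring = 40 + 2·22 = 84
40(ω_s−ω_c) = −84(ω_r−ω_c),  ω_s=0, ω_r=1
40(0−ω_c) = −84(1−ω_c)  ⇒  124ω_c = 84  ⇒  ω_c = 21/31
ω_c/ω_r = 21/31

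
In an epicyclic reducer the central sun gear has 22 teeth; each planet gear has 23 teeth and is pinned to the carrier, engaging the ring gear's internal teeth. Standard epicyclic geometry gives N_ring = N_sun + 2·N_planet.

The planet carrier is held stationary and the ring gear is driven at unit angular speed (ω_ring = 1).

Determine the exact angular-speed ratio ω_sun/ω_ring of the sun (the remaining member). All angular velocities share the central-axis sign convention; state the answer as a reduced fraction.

N_ring = 22 + 2·23 = 68
22(ω_s−ω_c) = −68(ω_r−ω_c),  ω_c=0, ω_r=1
ω_s = 0 − (68/22)(1−0) = -34/11
ω_s/ω_r = -34/11

-34/11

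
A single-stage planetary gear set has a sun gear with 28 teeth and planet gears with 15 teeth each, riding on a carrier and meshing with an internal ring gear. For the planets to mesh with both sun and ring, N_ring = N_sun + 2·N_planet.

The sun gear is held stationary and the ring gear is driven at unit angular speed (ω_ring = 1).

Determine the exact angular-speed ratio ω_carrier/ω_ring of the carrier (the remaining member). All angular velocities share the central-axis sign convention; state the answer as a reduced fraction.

29/43

N_ring = 28 + 2·15 = 58
28(ω_s−ω_c) = −58(ω_r−ω_c),  ω_s=0, ω_r=1
28(0−ω_c) = −58(1−ω_c)  ⇒  86ω_c = 58  ⇒  ω_c = 29/43
ω_c/ω_r = 29/43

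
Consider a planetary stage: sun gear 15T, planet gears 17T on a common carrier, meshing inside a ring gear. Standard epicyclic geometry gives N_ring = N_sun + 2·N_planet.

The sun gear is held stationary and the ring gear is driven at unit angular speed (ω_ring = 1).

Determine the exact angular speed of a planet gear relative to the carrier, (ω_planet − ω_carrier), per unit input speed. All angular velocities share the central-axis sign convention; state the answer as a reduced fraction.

N_ring = 15 + 2·17 = 49
15(ω_s−ω_c) = −49(ω_r−ω_c),  ω_s=0, ω_r=1
15(0−ω_c) = −49(1−ω_c)  ⇒  64ω_c = 49  ⇒  ω_c = 49/64
sun–planet: 15·(0−49/64) = −17·(ω_p−ω_c)  ⇒  ω_p−ω_c = −(15/17)·(-49/64) = 735/1088

735/1088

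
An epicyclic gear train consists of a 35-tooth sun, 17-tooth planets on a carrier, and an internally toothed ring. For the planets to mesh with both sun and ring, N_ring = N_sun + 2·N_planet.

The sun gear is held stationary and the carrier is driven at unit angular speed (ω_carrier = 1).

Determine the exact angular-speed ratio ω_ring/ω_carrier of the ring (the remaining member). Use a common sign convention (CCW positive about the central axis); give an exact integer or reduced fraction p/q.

N_ring = 35 + 2·17 = 69
35(ω_s−ω_c) = −69(ω_r−ω_c),  ω_s=0, ω_c=1
ω_r = 1 − (35/69)(0−1) = 104/69
ω_r/ω_c = 104/69

104/69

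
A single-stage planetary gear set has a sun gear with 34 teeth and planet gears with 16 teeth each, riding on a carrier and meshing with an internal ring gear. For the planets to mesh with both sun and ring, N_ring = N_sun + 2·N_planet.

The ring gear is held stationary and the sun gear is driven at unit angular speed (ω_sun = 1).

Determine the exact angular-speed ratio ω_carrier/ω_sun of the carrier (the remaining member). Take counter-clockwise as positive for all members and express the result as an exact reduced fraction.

17/50

N_ring = 34 + 2·16 = 66
34(ω_s−ω_c) = −66(ω_r−ω_c),  ω_r=0, ω_s=1
34(1−ω_c) = −66(0−ω_c)  ⇒  100ω_c = 34  ⇒  ω_c = 17/50
ω_c/ω_s = 17/50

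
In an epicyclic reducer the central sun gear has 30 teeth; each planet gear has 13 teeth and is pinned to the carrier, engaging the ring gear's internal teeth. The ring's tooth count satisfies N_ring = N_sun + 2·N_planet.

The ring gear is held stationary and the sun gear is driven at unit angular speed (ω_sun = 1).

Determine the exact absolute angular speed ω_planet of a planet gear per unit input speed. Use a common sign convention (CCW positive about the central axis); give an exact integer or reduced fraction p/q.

N_ring = 30 + 2·13 = 56
30(ω_s−ω_c) = −56(ω_r−ω_c),  ω_r=0, ω_s=1
30(1−ω_c) = −56(0−ω_c)  ⇒  86ω_c = 30  ⇒  ω_c = 15/43
sun–planet: 30·(1−15/43) = −13·(ω_p−ω_c)  ⇒  ω_p−ω_c = −(30/13)·(28/43) = -840/559
ω_p = 15/43 − 840/559 = -15/13

-15/13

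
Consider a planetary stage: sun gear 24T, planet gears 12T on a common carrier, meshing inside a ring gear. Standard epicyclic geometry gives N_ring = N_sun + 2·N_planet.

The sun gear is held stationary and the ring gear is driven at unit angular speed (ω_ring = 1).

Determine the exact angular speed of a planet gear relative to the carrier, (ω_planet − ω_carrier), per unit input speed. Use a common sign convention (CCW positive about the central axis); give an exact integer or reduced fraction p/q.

4/3

N_ring = 24 + 2·12 = 48
24(ω_s−ω_c) = −48(ω_r−ω_c),  ω_s=0, ω_r=1
24(0−ω_c) = −48(1−ω_c)  ⇒  72ω_c = 48  ⇒  ω_c = 2/3
sun–planet: 24·(0−2/3) = −12·(ω_p−ω_c)  ⇒  ω_p−ω_c = −(24/12)·(-2/3) = 4/3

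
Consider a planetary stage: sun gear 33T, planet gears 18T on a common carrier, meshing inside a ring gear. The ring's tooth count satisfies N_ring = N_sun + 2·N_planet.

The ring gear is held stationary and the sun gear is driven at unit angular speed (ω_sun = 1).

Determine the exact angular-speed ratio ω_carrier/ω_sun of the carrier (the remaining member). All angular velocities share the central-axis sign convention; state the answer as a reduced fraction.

N_ring = 33 + 2·18 = 69
33(ω_s−ω_c) = −69(ω_r−ω_c),  ω_r=0, ω_s=1
33(1−ω_c) = −69(0−ω_c)  ⇒  102ω_c = 33  ⇒  ω_c = 11/34
ω_c/ω_s = 11/34

11/34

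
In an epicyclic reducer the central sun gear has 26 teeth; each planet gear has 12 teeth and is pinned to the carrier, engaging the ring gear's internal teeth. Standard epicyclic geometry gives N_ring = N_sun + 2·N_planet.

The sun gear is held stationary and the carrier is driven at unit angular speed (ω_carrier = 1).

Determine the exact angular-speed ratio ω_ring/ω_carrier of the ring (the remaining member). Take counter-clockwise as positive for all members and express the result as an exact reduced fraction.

38/25

N_ring = 26 + 2·12 = 50
26(ω_s−ω_c) = −50(ω_r−ω_c),  ω_s=0, ω_c=1
ω_r = 1 − (26/50)(0−1) = 38/25
ω_r/ω_c = 38/25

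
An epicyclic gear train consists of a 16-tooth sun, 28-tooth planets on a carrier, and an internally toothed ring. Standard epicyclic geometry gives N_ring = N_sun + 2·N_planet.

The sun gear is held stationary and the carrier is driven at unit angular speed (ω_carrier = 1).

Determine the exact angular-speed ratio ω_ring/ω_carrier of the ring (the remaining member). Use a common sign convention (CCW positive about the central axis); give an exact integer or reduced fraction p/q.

11/9

N_ring = 16 + 2·28 = 72
16(ω_s−ω_c) = −72(ω_r−ω_c),  ω_s=0, ω_c=1
ω_r = 1 − (16/72)(0−1) = 11/9
ω_r/ω_c = 11/9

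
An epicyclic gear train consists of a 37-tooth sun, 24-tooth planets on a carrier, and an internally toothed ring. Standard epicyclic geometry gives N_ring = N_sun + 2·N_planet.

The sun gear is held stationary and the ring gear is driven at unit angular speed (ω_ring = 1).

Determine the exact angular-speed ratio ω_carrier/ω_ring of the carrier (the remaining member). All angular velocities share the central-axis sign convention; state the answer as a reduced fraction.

N_ring = 37 + 2·24 = 85
37(ω_s−ω_c) = −85(ω_r−ω_c),  ω_s=0, ω_r=1
37(0−ω_c) = −85(1−ω_c)  ⇒  122ω_c = 85  ⇒  ω_c = 85/122
ω_c/ω_r = 85/122

85/122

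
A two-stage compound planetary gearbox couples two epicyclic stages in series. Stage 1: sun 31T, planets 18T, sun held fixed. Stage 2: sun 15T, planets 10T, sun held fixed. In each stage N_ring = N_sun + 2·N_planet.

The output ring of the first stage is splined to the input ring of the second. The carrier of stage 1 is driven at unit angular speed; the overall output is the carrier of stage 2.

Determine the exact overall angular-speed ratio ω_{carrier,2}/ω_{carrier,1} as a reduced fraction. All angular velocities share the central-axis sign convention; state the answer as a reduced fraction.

Stage 1: N_ring = 31 + 2·18 = 67
Stage 1: 31(ω_s−ω_c) = −67(ω_r−ω_c),  ω_s=0, ω_c=1
Stage 1: ω_r = 1 − (31/67)(0−1) = 98/67
  ⇒ ω_r¹/ω_c¹ = 98/67
Stage 2: N_ring = 15 + 2·10 = 35
Stage 2: 15(ω_s−ω_c) = −35(ω_r−ω_c),  ω_s=0, ω_r=1
Stage 2: 15(0−ω_c) = −35(1−ω_c)  ⇒  50ω_c = 35  ⇒  ω_c = 7/10
  ⇒ ω_c²/ω_r² = 7/10
Coupling ω_r² = ω_r¹ ⇒ overall = 98/67 × 7/10 = 343/335

343/335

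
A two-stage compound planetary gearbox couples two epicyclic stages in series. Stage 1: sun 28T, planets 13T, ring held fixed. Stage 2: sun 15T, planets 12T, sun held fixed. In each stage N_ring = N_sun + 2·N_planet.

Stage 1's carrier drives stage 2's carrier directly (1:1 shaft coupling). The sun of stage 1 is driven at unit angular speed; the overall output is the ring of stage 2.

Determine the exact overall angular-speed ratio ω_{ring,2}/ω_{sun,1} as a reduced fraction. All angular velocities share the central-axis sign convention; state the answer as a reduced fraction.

252/533

Stage 1: N_ring = 28 + 2·13 = 54
Stage 1: 28(ω_s−ω_c) = −54(ω_r−ω_c),  ω_r=0, ω_s=1
Stage 1: 28(1−ω_c) = −54(0−ω_c)  ⇒  82ω_c = 28  ⇒  ω_c = 14/41
  ⇒ ω_c¹/ω_s¹ = 14/41
Stage 2: N_ring = 15 + 2·12 = 39
Stage 2: 15(ω_s−ω_c) = −39(ω_r−ω_c),  ω_s=0, ω_c=1
Stage 2: ω_r = 1 − (15/39)(0−1) = 18/13
  ⇒ ω_r²/ω_c² = 18/13
Coupling ω_c² = ω_c¹ ⇒ overall = 14/41 × 18/13 = 252/533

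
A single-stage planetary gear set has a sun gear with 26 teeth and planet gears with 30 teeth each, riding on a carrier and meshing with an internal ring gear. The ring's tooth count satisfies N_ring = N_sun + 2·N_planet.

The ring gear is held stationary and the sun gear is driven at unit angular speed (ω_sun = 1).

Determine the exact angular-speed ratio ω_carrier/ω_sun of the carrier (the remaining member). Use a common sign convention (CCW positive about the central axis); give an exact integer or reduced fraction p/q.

13/56

N_ring = 26 + 2·30 = 86
26(ω_s−ω_c) = −86(ω_r−ω_c),  ω_r=0, ω_s=1
26(1−ω_c) = −86(0−ω_c)  ⇒  112ω_c = 26  ⇒  ω_c = 13/56
ω_c/ω_s = 13/56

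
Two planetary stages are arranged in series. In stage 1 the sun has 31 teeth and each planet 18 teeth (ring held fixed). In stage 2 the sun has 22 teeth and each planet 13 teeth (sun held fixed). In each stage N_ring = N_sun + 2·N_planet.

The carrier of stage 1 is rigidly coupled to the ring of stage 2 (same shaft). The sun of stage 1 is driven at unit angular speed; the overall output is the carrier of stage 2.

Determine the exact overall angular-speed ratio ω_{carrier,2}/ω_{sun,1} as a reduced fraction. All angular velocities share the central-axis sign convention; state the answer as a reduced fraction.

Stage 1: N_ring = 31 + 2·18 = 67
Stage 1: 31(ω_s−ω_c) = −67(ω_r−ω_c),  ω_r=0, ω_s=1
Stage 1: 31(1−ω_c) = −67(0−ω_c)  ⇒  98ω_c = 31  ⇒  ω_c = 31/98
  ⇒ ω_c¹/ω_s¹ = 31/98
Stage 2: N_ring = 22 + 2·13 = 48
Stage 2: 22(ω_s−ω_c) = −48(ω_r−ω_c),  ω_s=0, ω_r=1
Stage 2: 22(0−ω_c) = −48(1−ω_c)  ⇒  70ω_c = 48  ⇒  ω_c = 24/35
  ⇒ ω_c²/ω_r² = 24/35
Coupling ω_r² = ω_c¹ ⇒ overall = 31/98 × 24/35 = 372/1715

372/1715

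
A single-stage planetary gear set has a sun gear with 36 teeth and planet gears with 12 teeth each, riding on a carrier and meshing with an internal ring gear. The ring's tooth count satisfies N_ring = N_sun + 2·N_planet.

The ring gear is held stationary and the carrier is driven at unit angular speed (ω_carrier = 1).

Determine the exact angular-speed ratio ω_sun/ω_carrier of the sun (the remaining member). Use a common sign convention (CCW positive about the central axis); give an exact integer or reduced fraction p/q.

8/3

N_ring = 36 + 2·12 = 60
36(ω_s−ω_c) = −60(ω_r−ω_c),  ω_r=0, ω_c=1
ω_s = 1 − (60/36)(0−1) = 8/3
ω_s/ω_c = 8/3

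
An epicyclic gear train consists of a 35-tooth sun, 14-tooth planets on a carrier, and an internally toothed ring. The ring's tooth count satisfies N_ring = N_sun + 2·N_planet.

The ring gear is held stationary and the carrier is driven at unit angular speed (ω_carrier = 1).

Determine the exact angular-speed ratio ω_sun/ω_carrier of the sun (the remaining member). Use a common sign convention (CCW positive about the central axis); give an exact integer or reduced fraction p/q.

N_ring = 35 + 2·14 = 63
35(ω_s−ω_c) = −63(ω_r−ω_c),  ω_r=0, ω_c=1
ω_s = 1 − (63/35)(0−1) = 14/5
ω_s/ω_c = 14/5

14/5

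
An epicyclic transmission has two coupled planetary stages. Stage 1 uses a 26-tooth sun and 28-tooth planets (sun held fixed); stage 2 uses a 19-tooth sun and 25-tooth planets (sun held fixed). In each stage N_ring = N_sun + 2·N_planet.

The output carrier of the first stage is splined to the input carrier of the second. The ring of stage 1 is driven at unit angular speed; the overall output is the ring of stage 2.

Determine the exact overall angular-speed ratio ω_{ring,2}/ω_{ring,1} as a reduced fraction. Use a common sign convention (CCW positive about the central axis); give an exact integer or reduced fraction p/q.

Stage 1: N_ring = 26 + 2·28 = 82
Stage 1: 26(ω_s−ω_c) = −82(ω_r−ω_c),  ω_s=0, ω_r=1
Stage 1: 26(0−ω_c) = −82(1−ω_c)  ⇒  108ω_c = 82  ⇒  ω_c = 41/54
  ⇒ ω_c¹/ω_r¹ = 41/54
Stage 2: N_ring = 19 + 2·25 = 69
Stage 2: 19(ω_s−ω_c) = −69(ω_r−ω_c),  ω_s=0, ω_c=1
Stage 2: ω_r = 1 − (19/69)(0−1) = 88/69
  ⇒ ω_r²/ω_c² = 88/69
Coupling ω_c² = ω_c¹ ⇒ overall = 41/54 × 88/69 = 1804/1863

1804/1863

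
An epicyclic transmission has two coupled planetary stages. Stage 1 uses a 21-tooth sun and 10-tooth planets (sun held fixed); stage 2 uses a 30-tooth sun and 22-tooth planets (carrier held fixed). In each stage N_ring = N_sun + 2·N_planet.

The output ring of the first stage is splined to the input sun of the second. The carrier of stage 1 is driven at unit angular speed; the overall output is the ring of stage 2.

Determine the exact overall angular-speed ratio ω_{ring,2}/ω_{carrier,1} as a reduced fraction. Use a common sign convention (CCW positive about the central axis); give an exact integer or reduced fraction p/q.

-930/1517

Stage 1: N_ring = 21 + 2·10 = 41
Stage 1: 21(ω_s−ω_c) = −41(ω_r−ω_c),  ω_s=0, ω_c=1
Stage 1: ω_r = 1 − (21/41)(0−1) = 62/41
  ⇒ ω_r¹/ω_c¹ = 62/41
Stage 2: N_ring = 30 + 2·22 = 74
Stage 2: 30(ω_s−ω_c) = −74(ω_r−ω_c),  ω_c=0, ω_s=1
Stage 2: ω_r = 0 − (30/74)(1−0) = -15/37
  ⇒ ω_r²/ω_s² = -15/37
Coupling ω_s² = ω_r¹ ⇒ overall = 62/41 × -15/37 = -930/1517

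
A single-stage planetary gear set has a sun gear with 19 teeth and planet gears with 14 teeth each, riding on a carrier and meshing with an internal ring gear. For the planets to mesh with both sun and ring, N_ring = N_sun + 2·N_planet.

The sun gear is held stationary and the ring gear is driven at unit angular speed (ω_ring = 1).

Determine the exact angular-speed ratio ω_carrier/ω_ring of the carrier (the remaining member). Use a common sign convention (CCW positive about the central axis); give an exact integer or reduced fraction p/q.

N_ring = 19 + 2·14 = 47
19(ω_s−ω_c) = −47(ω_r−ω_c),  ω_s=0, ω_r=1
19(0−ω_c) = −47(1−ω_c)  ⇒  66ω_c = 47  ⇒  ω_c = 47/66
ω_c/ω_r = 47/66

47/66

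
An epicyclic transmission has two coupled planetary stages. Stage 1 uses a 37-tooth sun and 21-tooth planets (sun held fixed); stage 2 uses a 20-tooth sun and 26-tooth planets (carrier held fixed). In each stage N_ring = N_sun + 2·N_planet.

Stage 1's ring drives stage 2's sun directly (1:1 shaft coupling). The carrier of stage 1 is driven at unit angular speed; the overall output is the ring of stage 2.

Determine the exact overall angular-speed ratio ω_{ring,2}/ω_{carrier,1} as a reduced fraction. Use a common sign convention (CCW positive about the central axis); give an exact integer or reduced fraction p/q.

-290/711

Stage 1: N_ring = 37 + 2·21 = 79
Stage 1: 37(ω_s−ω_c) = −79(ω_r−ω_c),  ω_s=0, ω_c=1
Stage 1: ω_r = 1 − (37/79)(0−1) = 116/79
  ⇒ ω_r¹/ω_c¹ = 116/79
Stage 2: N_ring = 20 + 2·26 = 72
Stage 2: 20(ω_s−ω_c) = −72(ω_r−ω_c),  ω_c=0, ω_s=1
Stage 2: ω_r = 0 − (20/72)(1−0) = -5/18
  ⇒ ω_r²/ω_s² = -5/18
Coupling ω_s² = ω_r¹ ⇒ overall = 116/79 × -5/18 = -290/711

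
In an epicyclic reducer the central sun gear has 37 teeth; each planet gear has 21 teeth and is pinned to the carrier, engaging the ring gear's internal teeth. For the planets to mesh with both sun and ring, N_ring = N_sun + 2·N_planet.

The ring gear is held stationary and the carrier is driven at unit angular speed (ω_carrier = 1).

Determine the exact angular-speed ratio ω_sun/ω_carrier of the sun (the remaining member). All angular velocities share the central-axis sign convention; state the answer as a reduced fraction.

N_ring = 37 + 2·21 = 79
37(ω_s−ω_c) = −79(ω_r−ω_c),  ω_r=0, ω_c=1
ω_s = 1 − (79/37)(0−1) = 116/37
ω_s/ω_c = 116/37

116/37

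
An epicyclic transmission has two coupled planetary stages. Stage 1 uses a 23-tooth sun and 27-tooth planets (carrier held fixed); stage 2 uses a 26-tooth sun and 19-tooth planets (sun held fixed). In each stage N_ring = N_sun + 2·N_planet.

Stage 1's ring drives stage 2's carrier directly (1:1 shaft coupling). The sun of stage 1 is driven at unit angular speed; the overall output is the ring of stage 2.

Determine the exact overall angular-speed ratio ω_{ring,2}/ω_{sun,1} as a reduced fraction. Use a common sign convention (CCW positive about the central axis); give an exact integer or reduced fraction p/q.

Stage 1: N_ring = 23 + 2·27 = 77
Stage 1: 23(ω_s−ω_c) = −77(ω_r−ω_c),  ω_c=0, ω_s=1
Stage 1: ω_r = 0 − (23/77)(1−0) = -23/77
  ⇒ ω_r¹/ω_s¹ = -23/77
Stage 2: N_ring = 26 + 2·19 = 64
Stage 2: 26(ω_s−ω_c) = −64(ω_r−ω_c),  ω_s=0, ω_c=1
Stage 2: ω_r = 1 − (26/64)(0−1) = 45/32
  ⇒ ω_r²/ω_c² = 45/32
Coupling ω_c² = ω_r¹ ⇒ overall = -23/77 × 45/32 = -1035/2464

-1035/2464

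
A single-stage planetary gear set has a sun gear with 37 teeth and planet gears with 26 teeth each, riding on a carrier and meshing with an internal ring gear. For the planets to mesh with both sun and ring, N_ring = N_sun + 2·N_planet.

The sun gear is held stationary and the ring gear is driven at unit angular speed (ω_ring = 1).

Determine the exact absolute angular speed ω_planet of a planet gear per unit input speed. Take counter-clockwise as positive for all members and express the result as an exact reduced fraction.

N_ring = 37 + 2·26 = 89
37(ω_s−ω_c) = −89(ω_r−ω_c),  ω_s=0, ω_r=1
37(0−ω_c) = −89(1−ω_c)  ⇒  126ω_c = 89  ⇒  ω_c = 89/126
sun–planet: 37·(0−89/126) = −26·(ω_p−ω_c)  ⇒  ω_p−ω_c = −(37/26)·(-89/126) = 3293/3276
ω_p = 89/126 + 3293/3276 = 89/52

89/52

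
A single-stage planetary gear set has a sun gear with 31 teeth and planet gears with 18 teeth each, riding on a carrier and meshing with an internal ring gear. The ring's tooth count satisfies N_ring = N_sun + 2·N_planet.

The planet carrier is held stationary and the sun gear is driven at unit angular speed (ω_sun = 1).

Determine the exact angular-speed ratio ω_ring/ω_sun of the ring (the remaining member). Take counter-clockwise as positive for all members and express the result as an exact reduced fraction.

-31/67

N_ring = 31 + 2·18 = 67
31(ω_s−ω_c) = −67(ω_r−ω_c),  ω_c=0, ω_s=1
ω_r = 0 − (31/67)(1−0) = -31/67
ω_r/ω_s = -31/67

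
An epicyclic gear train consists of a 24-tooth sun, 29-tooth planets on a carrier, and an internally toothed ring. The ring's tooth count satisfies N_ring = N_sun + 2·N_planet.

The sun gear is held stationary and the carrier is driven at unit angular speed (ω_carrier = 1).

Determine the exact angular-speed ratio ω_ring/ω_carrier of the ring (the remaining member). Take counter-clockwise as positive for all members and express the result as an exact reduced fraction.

N_ring = 24 + 2·29 = 82
24(ω_s−ω_c) = −82(ω_r−ω_c),  ω_s=0, ω_c=1
ω_r = 1 − (24/82)(0−1) = 53/41
ω_r/ω_c = 53/41

53/41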